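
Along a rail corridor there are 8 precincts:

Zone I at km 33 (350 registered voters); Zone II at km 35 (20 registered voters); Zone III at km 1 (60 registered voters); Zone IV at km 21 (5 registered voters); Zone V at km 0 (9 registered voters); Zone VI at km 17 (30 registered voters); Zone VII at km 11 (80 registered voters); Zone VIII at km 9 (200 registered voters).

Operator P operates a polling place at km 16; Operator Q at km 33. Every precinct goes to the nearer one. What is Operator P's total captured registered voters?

384

The indifferent point is the midpoint (16+33)/2 = 24.5; precincts left of it (closer to Operator P at 16) go to Operator P, those right go to Operator Q.
  Zone V at 0 (w=9) → Operator P
  Zone III at 1 (w=60) → Operator P
  Zone VIII at 9 (w=200) → Operator P
  Zone VII at 11 (w=80) → Operator P
  Zone VI at 17 (w=30) → Operator P
  Zone IV at 21 (w=5) → Operator P
  Zone I at 33 (w=350) → Operator Q
  Zone II at 35 (w=20) → Operator Q
Operator P captures 384; Operator Q captures 370.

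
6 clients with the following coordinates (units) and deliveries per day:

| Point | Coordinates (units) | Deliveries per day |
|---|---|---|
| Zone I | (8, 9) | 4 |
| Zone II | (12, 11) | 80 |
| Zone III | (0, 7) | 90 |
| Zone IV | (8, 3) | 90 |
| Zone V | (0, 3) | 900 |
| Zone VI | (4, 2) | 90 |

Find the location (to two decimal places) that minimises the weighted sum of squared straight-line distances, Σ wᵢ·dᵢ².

The minimiser of Σwᵢ‖p−pᵢ‖² is the weighted centroid p* = (Σwᵢpᵢ)/(Σwᵢ).
Σwᵢ = 1254.
Σwᵢxᵢ = 4·8 + 80·12 + 90·0 + 90·8 + 900·0 + 90·4 = 2072.
Σwᵢyᵢ = 4·9 + 80·11 + 90·7 + 90·3 + 900·3 + 90·2 = 4696.
x* = 2072/1254 = 1.65, y* = 4696/1254 = 3.74.

(1.65, 3.74)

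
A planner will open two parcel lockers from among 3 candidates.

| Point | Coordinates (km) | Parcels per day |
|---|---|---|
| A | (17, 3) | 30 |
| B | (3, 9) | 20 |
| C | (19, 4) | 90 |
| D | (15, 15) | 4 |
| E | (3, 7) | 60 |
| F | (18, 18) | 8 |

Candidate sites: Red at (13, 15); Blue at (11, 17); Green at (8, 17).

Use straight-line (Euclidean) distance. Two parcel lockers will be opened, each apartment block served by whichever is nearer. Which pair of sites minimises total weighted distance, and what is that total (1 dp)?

Evaluate every pair (each demand assigned to the nearer of the two):
  {Red, Green}: total = 2421.3
  {Red, Blue}: total = 2556.5
  {Blue, Green}: total = 2764.7
Best pair: {Red, Green} with total 2421.3.

{Red, Green}, total 2421.3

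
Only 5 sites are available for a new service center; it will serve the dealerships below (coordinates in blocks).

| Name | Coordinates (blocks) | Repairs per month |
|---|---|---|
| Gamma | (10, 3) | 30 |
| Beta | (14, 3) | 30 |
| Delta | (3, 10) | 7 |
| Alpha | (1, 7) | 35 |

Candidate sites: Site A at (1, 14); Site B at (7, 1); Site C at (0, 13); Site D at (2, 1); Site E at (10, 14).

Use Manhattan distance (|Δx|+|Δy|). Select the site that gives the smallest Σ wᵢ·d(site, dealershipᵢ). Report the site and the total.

Site B, total 931 blocks

Total weighted distance at each candidate:
  Site A (1, 14): total = 1607
  Site B (7, 1): total = 931
  Site C (0, 13): total = 1607
  Site D (2, 1): total = 1035
  Site E (10, 14): total = 1417
Minimum is at Site B with total 931 blocks.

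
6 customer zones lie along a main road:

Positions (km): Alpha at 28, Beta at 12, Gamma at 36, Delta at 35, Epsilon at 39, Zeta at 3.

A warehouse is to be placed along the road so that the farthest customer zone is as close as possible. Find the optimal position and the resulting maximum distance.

location 21, max distance 18

The 1-center on a line is the midpoint of the two extreme points: leftmost at 3, rightmost at 39.
Optimal location = (3 + 39)/2 = 21; maximum distance = (39 − 3)/2 = 18.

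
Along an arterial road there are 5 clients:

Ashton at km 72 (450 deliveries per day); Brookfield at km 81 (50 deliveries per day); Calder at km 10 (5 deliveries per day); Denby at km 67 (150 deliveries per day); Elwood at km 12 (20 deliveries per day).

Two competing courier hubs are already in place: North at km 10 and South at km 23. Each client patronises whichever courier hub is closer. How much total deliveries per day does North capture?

The indifferent point is the midpoint (10+23)/2 = 16.5; clients left of it (closer to North at 10) go to North, those right go to South.
  Calder at 10 (w=5) → North
  Elwood at 12 (w=20) → North
  Denby at 67 (w=150) → South
  Ashton at 72 (w=450) → South
  Brookfield at 81 (w=50) → South
North captures 25; South captures 650.

25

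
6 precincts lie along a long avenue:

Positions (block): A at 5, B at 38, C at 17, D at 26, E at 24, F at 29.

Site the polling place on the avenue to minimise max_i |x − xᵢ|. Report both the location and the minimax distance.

location 21.5, max distance 16.5

The 1-center on a line is the midpoint of the two extreme points: leftmost at 5, rightmost at 38.
Optimal location = (5 + 38)/2 = 21.5; maximum distance = (38 − 5)/2 = 16.5.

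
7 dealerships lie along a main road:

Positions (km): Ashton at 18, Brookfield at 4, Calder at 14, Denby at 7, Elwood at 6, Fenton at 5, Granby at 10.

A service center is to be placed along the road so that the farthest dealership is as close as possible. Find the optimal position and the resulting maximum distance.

location 11, max distance 7

The 1-center on a line is the midpoint of the two extreme points: leftmost at 4, rightmost at 18.
Optimal location = (4 + 18)/2 = 11; maximum distance = (18 − 4)/2 = 7.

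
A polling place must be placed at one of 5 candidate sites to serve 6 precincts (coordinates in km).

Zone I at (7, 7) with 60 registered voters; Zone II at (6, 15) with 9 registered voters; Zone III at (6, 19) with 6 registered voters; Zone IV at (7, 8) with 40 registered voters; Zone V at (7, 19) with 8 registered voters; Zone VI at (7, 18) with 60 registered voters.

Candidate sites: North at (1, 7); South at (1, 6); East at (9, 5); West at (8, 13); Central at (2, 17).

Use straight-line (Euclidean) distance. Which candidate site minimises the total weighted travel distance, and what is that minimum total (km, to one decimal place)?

West, total 986.9 km

Total weighted distance at each candidate:
  North (1, 7): total = 1625.3
  South (1, 6): total = 1713.7
  East (9, 5): total = 1396.1
  West (8, 13): total = 986.9
  Central (2, 17): total = 1498.8
Minimum is at West with total 986.9 km.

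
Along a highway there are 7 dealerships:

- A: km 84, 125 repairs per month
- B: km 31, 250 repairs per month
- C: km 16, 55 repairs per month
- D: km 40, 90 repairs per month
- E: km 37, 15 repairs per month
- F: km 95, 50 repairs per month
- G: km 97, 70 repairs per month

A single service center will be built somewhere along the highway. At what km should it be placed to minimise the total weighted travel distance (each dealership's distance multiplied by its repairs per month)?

x = 40

For a sum of weighted absolute distances on a line, the optimum is the weighted median (not the mean). Total weight W = 655; half-weight = 327.5.
Sort by position and accumulate weight:
  km 16 (C, w=55) → cum 55
  km 31 (B, w=250) → cum 305
  km 37 (E, w=15) → cum 320
  km 40 (D, w=90) → cum 410  ≥ 327.5 → median here
  km 84 (A, w=125) → cum 535
  km 95 (F, w=50) → cum 585
  km 97 (G, w=70) → cum 655
Optimal location: km 40.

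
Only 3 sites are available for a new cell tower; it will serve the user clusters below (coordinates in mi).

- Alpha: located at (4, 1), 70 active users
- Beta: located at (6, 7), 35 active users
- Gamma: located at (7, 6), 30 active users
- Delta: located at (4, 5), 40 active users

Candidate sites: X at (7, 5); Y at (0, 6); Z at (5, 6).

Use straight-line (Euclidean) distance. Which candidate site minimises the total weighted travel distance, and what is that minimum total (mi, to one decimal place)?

Total weighted distance at each candidate:
  X (7, 5): total = 578.3
  Y (0, 6): total = 1036.0
  Z (5, 6): total = 523.0
Minimum is at Z with total 523.0 mi.

Z, total 523.0 mi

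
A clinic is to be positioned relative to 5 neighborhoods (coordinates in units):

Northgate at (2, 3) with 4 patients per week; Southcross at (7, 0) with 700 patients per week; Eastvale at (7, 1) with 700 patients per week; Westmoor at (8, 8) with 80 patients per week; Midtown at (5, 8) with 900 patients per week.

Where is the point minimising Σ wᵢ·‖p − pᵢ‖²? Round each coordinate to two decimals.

(6.27, 3.59)

The minimiser of Σwᵢ‖p−pᵢ‖² is the weighted centroid p* = (Σwᵢpᵢ)/(Σwᵢ).
Σwᵢ = 2384.
Σwᵢxᵢ = 4·2 + 700·7 + 700·7 + 80·8 + 900·5 = 14948.
Σwᵢyᵢ = 4·3 + 700·0 + 700·1 + 80·8 + 900·8 = 8552.
x* = 14948/2384 = 6.27, y* = 8552/2384 = 3.59.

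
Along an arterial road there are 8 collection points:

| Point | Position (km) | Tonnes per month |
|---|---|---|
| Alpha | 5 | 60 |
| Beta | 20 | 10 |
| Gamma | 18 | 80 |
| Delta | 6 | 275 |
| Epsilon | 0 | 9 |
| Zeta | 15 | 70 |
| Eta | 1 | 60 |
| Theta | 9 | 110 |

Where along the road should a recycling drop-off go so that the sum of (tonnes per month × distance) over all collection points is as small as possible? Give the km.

x = 6

For a sum of weighted absolute distances on a line, the optimum is the weighted median (not the mean). Total weight W = 674; half-weight = 337.
Sort by position and accumulate weight:
  km 0 (Epsilon, w=9) → cum 9
  km 1 (Eta, w=60) → cum 69
  km 5 (Alpha, w=60) → cum 129
  km 6 (Delta, w=275) → cum 404  ≥ 337 → median here
  km 9 (Theta, w=110) → cum 514
  km 15 (Zeta, w=70) → cum 584
  km 18 (Gamma, w=80) → cum 664
  km 20 (Beta, w=10) → cum 674
Optimal location: km 6.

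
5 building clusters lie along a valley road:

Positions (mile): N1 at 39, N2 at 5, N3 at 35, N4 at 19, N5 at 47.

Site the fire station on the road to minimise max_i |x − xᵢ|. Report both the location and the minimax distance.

location 26, max distance 21

The 1-center on a line is the midpoint of the two extreme points: leftmost at 5, rightmost at 47.
Optimal location = (5 + 47)/2 = 26; maximum distance = (47 − 5)/2 = 21.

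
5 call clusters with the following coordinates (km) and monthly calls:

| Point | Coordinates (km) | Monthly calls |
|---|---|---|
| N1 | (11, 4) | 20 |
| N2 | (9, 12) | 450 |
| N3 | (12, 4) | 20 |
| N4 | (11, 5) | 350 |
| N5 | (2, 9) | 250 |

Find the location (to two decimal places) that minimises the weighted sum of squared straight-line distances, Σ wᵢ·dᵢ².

(8.13, 8.77)

The minimiser of Σwᵢ‖p−pᵢ‖² is the weighted centroid p* = (Σwᵢpᵢ)/(Σwᵢ).
Σwᵢ = 1090.
Σwᵢxᵢ = 20·11 + 450·9 + 20·12 + 350·11 + 250·2 = 8860.
Σwᵢyᵢ = 20·4 + 450·12 + 20·4 + 350·5 + 250·9 = 9560.
x* = 8860/1090 = 8.13, y* = 9560/1090 = 8.77.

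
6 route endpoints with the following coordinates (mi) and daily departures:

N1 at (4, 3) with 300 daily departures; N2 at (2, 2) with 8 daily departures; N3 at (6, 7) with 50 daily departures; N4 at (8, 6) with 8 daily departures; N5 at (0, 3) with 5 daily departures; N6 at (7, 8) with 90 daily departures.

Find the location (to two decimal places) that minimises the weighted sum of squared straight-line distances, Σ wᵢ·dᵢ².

The minimiser of Σwᵢ‖p−pᵢ‖² is the weighted centroid p* = (Σwᵢpᵢ)/(Σwᵢ).
Σwᵢ = 461.
Σwᵢxᵢ = 300·4 + 8·2 + 50·6 + 8·8 + 5·0 + 90·7 = 2210.
Σwᵢyᵢ = 300·3 + 8·2 + 50·7 + 8·6 + 5·3 + 90·8 = 2049.
x* = 2210/461 = 4.79, y* = 2049/461 = 4.44.

(4.79, 4.44)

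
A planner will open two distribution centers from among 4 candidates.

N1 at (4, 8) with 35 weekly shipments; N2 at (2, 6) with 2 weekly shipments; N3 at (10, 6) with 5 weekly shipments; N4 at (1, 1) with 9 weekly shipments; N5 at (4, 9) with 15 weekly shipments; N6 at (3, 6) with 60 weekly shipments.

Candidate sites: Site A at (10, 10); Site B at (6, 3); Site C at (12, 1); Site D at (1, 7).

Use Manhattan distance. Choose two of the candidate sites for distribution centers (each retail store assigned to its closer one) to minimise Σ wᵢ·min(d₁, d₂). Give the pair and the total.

{Site A, Site D}, total 473

Evaluate every pair (each demand assigned to the nearer of the two):
  {Site A, Site D}: total = 473
  {Site B, Site D}: total = 488
  {Site C, Site D}: total = 488
  {Site A, Site B}: total = 807
  {Site B, Site C}: total = 837
  {Site A, Site C}: total = 1188
Best pair: {Site A, Site D} with total 473.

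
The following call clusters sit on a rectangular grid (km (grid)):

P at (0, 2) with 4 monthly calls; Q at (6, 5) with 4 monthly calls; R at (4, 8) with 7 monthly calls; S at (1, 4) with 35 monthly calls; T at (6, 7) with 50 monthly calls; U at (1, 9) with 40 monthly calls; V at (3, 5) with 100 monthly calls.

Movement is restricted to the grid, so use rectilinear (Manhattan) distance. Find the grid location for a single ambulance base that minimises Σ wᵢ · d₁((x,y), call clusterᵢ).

Manhattan distance separates: Σwᵢ(|x−xᵢ|+|y−yᵢ|) = Σwᵢ|x−xᵢ| + Σwᵢ|y−yᵢ|, so x and y are optimised independently as 1-D weighted medians.
Total weight W = 240; half = 120.
x-coordinate, sorted with cumulative weight:
  x=0 (P, w=4) cum 4
  x=1 (S, w=35) cum 39
  x=1 (U, w=40) cum 79
  x=3 (V, w=100) cum 179  ← median
  x=4 (R, w=7) cum 186
  x=6 (Q, w=4) cum 190
  x=6 (T, w=50) cum 240
⇒ x* = 3
y-coordinate, sorted with cumulative weight:
  y=2 (P, w=4) cum 4
  y=4 (S, w=35) cum 39
  y=5 (Q, w=4) cum 43
  y=5 (V, w=100) cum 143  ← median
  y=7 (T, w=50) cum 193
  y=8 (R, w=7) cum 200
  y=9 (U, w=40) cum 240
⇒ y* = 5

(3, 5)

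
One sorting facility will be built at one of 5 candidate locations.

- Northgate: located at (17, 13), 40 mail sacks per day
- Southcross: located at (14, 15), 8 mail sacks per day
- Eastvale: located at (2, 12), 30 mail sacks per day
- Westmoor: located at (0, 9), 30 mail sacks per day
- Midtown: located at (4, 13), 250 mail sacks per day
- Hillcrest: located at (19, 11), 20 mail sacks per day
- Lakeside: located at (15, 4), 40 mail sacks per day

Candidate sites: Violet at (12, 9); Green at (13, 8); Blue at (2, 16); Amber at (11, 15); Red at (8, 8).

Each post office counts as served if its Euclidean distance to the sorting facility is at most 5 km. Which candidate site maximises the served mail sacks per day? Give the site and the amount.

Blue, covering 280

Coverage radius r = 5 km; a point is covered iff (Δx)²+(Δy)² ≤ 5² = 25.
  Violet (12, 9): covers {none} → 0
  Green (13, 8): covers {Lakeside} → 40
  Blue (2, 16): covers {Eastvale, Midtown} → 280
  Amber (11, 15): covers {Southcross} → 8
  Red (8, 8): covers {none} → 0
Maximum coverage at Blue: 280 mail sacks per day.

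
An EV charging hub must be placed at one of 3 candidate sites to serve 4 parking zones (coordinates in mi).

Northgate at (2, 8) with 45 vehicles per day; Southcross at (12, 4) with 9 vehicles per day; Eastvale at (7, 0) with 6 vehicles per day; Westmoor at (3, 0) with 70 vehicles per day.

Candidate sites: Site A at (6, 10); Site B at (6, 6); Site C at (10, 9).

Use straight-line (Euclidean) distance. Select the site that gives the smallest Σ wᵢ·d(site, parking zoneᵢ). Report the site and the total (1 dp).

Site B, total 764.2 mi

Total weighted distance at each candidate:
  Site A (6, 10): total = 1068.7
  Site B (6, 6): total = 764.2
  Site C (10, 9): total = 1266.3
Minimum is at Site B with total 764.2 mi.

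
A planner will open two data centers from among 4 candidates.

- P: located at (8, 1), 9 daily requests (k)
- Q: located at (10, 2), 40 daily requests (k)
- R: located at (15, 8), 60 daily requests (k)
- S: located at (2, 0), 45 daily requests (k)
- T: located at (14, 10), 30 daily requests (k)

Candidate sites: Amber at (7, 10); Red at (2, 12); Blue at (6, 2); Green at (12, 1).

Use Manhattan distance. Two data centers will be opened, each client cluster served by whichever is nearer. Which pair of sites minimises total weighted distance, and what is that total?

Evaluate every pair (each demand assigned to the nearer of the two):
  {Amber, Blue}: total = 1267
  {Blue, Green}: total = 1347
  {Amber, Green}: total = 1461
  {Red, Green}: total = 1581
  {Red, Blue}: total = 1777
  {Amber, Red}: total = 1880
Best pair: {Amber, Blue} with total 1267.

{Amber, Blue}, total 1267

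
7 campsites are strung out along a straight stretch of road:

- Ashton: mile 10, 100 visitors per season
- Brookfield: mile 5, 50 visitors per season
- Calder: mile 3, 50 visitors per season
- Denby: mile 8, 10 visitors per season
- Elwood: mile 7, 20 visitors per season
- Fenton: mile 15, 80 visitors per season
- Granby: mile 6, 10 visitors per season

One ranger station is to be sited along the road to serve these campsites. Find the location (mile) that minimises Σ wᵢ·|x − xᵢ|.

For a sum of weighted absolute distances on a line, the optimum is the weighted median (not the mean). Total weight W = 320; half-weight = 160.
Sort by position and accumulate weight:
  mile 3 (Calder, w=50) → cum 50
  mile 5 (Brookfield, w=50) → cum 100
  mile 6 (Granby, w=10) → cum 110
  mile 7 (Elwood, w=20) → cum 130
  mile 8 (Denby, w=10) → cum 140
  mile 10 (Ashton, w=100) → cum 240  ≥ 160 → median here
  mile 15 (Fenton, w=80) → cum 320
Optimal location: mile 10.

x = 10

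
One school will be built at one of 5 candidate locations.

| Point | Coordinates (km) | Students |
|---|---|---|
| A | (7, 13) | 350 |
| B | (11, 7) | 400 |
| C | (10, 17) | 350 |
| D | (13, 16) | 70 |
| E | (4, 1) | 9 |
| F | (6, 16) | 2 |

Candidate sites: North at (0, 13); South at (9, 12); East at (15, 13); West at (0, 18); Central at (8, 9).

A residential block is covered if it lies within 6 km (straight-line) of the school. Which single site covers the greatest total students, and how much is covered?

South, covering 1172

Coverage radius r = 6 km; a point is covered iff (Δx)²+(Δy)² ≤ 6² = 36.
  North (0, 13): covers {none} → 0
  South (9, 12): covers {A, B, C, D, F} → 1172
  East (15, 13): covers {D} → 70
  West (0, 18): covers {none} → 0
  Central (8, 9): covers {A, B} → 750
Maximum coverage at South: 1172 students.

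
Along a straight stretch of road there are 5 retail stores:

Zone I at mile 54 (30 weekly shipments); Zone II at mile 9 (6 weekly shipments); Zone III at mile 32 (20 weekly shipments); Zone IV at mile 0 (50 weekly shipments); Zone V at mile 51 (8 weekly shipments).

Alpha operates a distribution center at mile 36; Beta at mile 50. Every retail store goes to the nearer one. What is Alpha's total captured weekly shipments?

76

The indifferent point is the midpoint (36+50)/2 = 43; retail stores left of it (closer to Alpha at 36) go to Alpha, those right go to Beta.
  Zone IV at 0 (w=50) → Alpha
  Zone II at 9 (w=6) → Alpha
  Zone III at 32 (w=20) → Alpha
  Zone V at 51 (w=8) → Beta
  Zone I at 54 (w=30) → Beta
Alpha captures 76; Beta captures 38.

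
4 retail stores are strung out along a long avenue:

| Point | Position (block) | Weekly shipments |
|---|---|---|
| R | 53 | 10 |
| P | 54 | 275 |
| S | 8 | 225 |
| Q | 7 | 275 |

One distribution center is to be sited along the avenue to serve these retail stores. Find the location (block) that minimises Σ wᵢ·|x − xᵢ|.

For a sum of weighted absolute distances on a line, the optimum is the weighted median (not the mean). Total weight W = 785; half-weight = 392.5.
Sort by position and accumulate weight:
  block 7 (Q, w=275) → cum 275
  block 8 (S, w=225) → cum 500  ≥ 392.5 → median here
  block 53 (R, w=10) → cum 510
  block 54 (P, w=275) → cum 785
Optimal location: block 8.

x = 8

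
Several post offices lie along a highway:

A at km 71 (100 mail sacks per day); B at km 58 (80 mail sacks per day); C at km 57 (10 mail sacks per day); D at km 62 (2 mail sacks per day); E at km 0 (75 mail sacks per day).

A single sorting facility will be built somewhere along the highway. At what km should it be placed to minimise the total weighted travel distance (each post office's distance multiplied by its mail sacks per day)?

x = 58

For a sum of weighted absolute distances on a line, the optimum is the weighted median (not the mean). Total weight W = 267; half-weight = 133.5.
Sort by position and accumulate weight:
  km 0 (E, w=75) → cum 75
  km 57 (C, w=10) → cum 85
  km 58 (B, w=80) → cum 165  ≥ 133.5 → median here
  km 62 (D, w=2) → cum 167
  km 71 (A, w=100) → cum 267
Optimal location: km 58.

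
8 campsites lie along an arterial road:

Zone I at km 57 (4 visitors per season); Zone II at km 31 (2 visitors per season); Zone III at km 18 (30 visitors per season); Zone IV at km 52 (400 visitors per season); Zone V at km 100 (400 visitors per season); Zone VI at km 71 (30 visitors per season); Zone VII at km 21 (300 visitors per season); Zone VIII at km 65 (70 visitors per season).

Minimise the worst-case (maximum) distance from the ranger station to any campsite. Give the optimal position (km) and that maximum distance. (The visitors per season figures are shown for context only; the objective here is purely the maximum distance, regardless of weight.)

location 59, max distance 41

The 1-center on a line is the midpoint of the two extreme points: leftmost at 18, rightmost at 100.
Optimal location = (18 + 100)/2 = 59; maximum distance = (100 − 18)/2 = 41.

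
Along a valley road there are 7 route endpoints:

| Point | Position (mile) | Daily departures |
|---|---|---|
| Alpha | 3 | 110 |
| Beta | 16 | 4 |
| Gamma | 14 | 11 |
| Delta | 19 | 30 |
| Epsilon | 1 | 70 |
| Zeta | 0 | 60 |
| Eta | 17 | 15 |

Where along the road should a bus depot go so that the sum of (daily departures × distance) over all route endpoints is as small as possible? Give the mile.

x = 3

For a sum of weighted absolute distances on a line, the optimum is the weighted median (not the mean). Total weight W = 300; half-weight = 150.
Sort by position and accumulate weight:
  mile 0 (Zeta, w=60) → cum 60
  mile 1 (Epsilon, w=70) → cum 130
  mile 3 (Alpha, w=110) → cum 240  ≥ 150 → median here
  mile 14 (Gamma, w=11) → cum 251
  mile 16 (Beta, w=4) → cum 255
  mile 17 (Eta, w=15) → cum 270
  mile 19 (Delta, w=30) → cum 300
Optimal location: mile 3.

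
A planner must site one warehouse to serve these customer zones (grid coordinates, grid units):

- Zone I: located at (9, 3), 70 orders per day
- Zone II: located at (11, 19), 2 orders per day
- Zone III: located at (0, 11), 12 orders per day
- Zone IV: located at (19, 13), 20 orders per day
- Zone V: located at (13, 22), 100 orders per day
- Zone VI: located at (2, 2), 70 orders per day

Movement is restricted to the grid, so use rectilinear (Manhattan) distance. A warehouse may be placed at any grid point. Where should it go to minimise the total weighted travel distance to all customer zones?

Manhattan distance separates: Σwᵢ(|x−xᵢ|+|y−yᵢ|) = Σwᵢ|x−xᵢ| + Σwᵢ|y−yᵢ|, so x and y are optimised independently as 1-D weighted medians.
Total weight W = 274; half = 137.
x-coordinate, sorted with cumulative weight:
  x=0 (Zone III, w=12) cum 12
  x=2 (Zone VI, w=70) cum 82
  x=9 (Zone I, w=70) cum 152  ← median
  x=11 (Zone II, w=2) cum 154
  x=13 (Zone V, w=100) cum 254
  x=19 (Zone IV, w=20) cum 274
⇒ x* = 9
y-coordinate, sorted with cumulative weight:
  y=2 (Zone VI, w=70) cum 70
  y=3 (Zone I, w=70) cum 140  ← median
  y=11 (Zone III, w=12) cum 152
  y=13 (Zone IV, w=20) cum 172
  y=19 (Zone II, w=2) cum 174
  y=22 (Zone V, w=100) cum 274
⇒ y* = 3

(9, 3)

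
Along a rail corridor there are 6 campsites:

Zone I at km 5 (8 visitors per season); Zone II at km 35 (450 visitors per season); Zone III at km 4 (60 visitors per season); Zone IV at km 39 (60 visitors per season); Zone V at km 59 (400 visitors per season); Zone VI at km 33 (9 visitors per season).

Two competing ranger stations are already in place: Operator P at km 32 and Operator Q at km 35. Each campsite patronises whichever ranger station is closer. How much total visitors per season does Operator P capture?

77

The indifferent point is the midpoint (32+35)/2 = 33.5; campsites left of it (closer to Operator P at 32) go to Operator P, those right go to Operator Q.
  Zone III at 4 (w=60) → Operator P
  Zone I at 5 (w=8) → Operator P
  Zone VI at 33 (w=9) → Operator P
  Zone II at 35 (w=450) → Operator Q
  Zone IV at 39 (w=60) → Operator Q
  Zone V at 59 (w=400) → Operator Q
Operator P captures 77; Operator Q captures 910.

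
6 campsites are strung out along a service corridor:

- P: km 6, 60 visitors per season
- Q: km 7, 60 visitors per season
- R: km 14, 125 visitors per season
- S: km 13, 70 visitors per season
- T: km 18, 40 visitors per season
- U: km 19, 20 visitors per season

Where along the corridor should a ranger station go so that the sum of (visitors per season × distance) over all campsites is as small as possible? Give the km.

For a sum of weighted absolute distances on a line, the optimum is the weighted median (not the mean). Total weight W = 375; half-weight = 187.5.
Sort by position and accumulate weight:
  km 6 (P, w=60) → cum 60
  km 7 (Q, w=60) → cum 120
  km 13 (S, w=70) → cum 190  ≥ 187.5 → median here
  km 14 (R, w=125) → cum 315
  km 18 (T, w=40) → cum 355
  km 19 (U, w=20) → cum 375
Optimal location: km 13.

x = 13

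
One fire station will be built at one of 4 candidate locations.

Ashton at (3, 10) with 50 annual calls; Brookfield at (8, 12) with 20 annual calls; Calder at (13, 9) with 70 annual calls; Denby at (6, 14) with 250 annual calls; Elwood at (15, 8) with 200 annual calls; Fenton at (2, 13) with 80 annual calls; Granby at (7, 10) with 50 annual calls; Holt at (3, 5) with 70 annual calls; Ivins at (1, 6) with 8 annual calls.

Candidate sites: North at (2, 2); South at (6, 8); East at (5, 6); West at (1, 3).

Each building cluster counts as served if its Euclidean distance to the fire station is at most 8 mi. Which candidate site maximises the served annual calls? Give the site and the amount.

South, covering 598

Coverage radius r = 8 mi; a point is covered iff (Δx)²+(Δy)² ≤ 8² = 64.
  North (2, 2): covers {Holt, Ivins} → 78
  South (6, 8): covers {Ashton, Brookfield, Calder, Denby, Fenton, Granby, Holt, Ivins} → 598
  East (5, 6): covers {Ashton, Brookfield, Fenton, Granby, Holt, Ivins} → 278
  West (1, 3): covers {Ashton, Holt, Ivins} → 128
Maximum coverage at South: 598 annual calls.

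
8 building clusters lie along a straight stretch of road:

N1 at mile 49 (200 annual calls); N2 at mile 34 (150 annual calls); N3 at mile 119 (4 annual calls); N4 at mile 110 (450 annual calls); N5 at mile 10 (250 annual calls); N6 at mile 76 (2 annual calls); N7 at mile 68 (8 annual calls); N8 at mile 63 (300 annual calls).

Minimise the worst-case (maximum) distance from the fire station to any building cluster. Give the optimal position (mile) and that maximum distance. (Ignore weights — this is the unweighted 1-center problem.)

location 64.5, max distance 54.5

The 1-center on a line is the midpoint of the two extreme points: leftmost at 10, rightmost at 119.
Optimal location = (10 + 119)/2 = 64.5; maximum distance = (119 − 10)/2 = 54.5.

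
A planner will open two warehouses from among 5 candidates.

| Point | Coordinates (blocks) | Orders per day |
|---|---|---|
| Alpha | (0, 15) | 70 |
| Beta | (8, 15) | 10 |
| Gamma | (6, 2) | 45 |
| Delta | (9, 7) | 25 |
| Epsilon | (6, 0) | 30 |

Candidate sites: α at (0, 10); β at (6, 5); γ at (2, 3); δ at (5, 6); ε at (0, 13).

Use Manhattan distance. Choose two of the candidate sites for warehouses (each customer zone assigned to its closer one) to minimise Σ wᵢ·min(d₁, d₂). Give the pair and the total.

{β, ε}, total 650

Evaluate every pair (each demand assigned to the nearer of the two):
  {β, ε}: total = 650
  {δ, ε}: total = 800
  {α, β}: total = 880
  {γ, ε}: total = 950
  {α, δ}: total = 1030
  {α, γ}: total = 1190
  {β, γ}: total = 1510
  {β, δ}: total = 1510
  {α, ε}: total = 1650
  {γ, δ}: total = 1660
Best pair: {β, ε} with total 650.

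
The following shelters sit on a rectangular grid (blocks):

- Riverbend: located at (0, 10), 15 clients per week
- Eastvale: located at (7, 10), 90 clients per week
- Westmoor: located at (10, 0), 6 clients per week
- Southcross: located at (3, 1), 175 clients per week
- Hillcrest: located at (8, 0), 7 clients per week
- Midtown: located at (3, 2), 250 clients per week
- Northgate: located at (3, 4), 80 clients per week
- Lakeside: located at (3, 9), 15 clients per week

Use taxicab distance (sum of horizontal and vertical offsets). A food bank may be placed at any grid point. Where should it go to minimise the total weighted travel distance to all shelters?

Manhattan distance separates: Σwᵢ(|x−xᵢ|+|y−yᵢ|) = Σwᵢ|x−xᵢ| + Σwᵢ|y−yᵢ|, so x and y are optimised independently as 1-D weighted medians.
Total weight W = 638; half = 319.
x-coordinate, sorted with cumulative weight:
  x=0 (Riverbend, w=15) cum 15
  x=3 (Southcross, w=175) cum 190
  x=3 (Midtown, w=250) cum 440  ← median
  x=3 (Northgate, w=80) cum 520
  x=3 (Lakeside, w=15) cum 535
  x=7 (Eastvale, w=90) cum 625
  x=8 (Hillcrest, w=7) cum 632
  x=10 (Westmoor, w=6) cum 638
⇒ x* = 3
y-coordinate, sorted with cumulative weight:
  y=0 (Westmoor, w=6) cum 6
  y=0 (Hillcrest, w=7) cum 13
  y=1 (Southcross, w=175) cum 188
  y=2 (Midtown, w=250) cum 438  ← median
  y=4 (Northgate, w=80) cum 518
  y=9 (Lakeside, w=15) cum 533
  y=10 (Riverbend, w=15) cum 548
  y=10 (Eastvale, w=90) cum 638
⇒ y* = 2

(3, 2)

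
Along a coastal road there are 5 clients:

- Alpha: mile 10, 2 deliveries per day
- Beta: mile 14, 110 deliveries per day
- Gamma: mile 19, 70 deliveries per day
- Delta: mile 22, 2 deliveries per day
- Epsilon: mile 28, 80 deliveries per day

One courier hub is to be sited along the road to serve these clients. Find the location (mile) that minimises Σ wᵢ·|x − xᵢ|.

For a sum of weighted absolute distances on a line, the optimum is the weighted median (not the mean). Total weight W = 264; half-weight = 132.
Sort by position and accumulate weight:
  mile 10 (Alpha, w=2) → cum 2
  mile 14 (Beta, w=110) → cum 112
  mile 19 (Gamma, w=70) → cum 182  ≥ 132 → median here
  mile 22 (Delta, w=2) → cum 184
  mile 28 (Epsilon, w=80) → cum 264
Optimal location: mile 19.

x = 19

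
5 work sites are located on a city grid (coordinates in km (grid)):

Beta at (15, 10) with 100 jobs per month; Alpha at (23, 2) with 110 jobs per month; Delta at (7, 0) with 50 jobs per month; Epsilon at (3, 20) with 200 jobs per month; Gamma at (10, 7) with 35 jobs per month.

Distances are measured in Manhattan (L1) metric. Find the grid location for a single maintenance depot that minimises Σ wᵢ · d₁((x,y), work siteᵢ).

Manhattan distance separates: Σwᵢ(|x−xᵢ|+|y−yᵢ|) = Σwᵢ|x−xᵢ| + Σwᵢ|y−yᵢ|, so x and y are optimised independently as 1-D weighted medians.
Total weight W = 495; half = 247.5.
x-coordinate, sorted with cumulative weight:
  x=3 (Epsilon, w=200) cum 200
  x=7 (Delta, w=50) cum 250  ← median
  x=10 (Gamma, w=35) cum 285
  x=15 (Beta, w=100) cum 385
  x=23 (Alpha, w=110) cum 495
⇒ x* = 7
y-coordinate, sorted with cumulative weight:
  y=0 (Delta, w=50) cum 50
  y=2 (Alpha, w=110) cum 160
  y=7 (Gamma, w=35) cum 195
  y=10 (Beta, w=100) cum 295  ← median
  y=20 (Epsilon, w=200) cum 495
⇒ y* = 10

(7, 10)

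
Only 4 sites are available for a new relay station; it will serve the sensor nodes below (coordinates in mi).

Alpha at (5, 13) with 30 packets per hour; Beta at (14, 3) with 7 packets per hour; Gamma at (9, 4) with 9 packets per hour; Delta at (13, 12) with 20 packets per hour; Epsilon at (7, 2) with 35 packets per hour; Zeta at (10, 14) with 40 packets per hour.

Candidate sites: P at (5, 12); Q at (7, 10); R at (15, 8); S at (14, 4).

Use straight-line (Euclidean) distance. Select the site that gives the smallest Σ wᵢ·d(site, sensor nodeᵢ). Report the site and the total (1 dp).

Q, total 840.9 mi

Total weighted distance at each candidate:
  P (5, 12): total = 931.9
  Q (7, 10): total = 840.9
  R (15, 8): total = 1187.9
  S (14, 4): total = 1280.7
Minimum is at Q with total 840.9 mi.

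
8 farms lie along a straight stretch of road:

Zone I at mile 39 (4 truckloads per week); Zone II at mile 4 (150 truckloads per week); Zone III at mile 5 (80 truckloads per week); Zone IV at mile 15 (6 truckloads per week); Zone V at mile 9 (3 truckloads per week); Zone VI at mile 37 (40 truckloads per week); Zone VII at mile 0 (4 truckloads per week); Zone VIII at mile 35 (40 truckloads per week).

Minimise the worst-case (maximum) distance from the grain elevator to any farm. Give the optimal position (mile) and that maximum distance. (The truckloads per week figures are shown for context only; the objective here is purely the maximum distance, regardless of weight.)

The 1-center on a line is the midpoint of the two extreme points: leftmost at 0, rightmost at 39.
Optimal location = (0 + 39)/2 = 19.5; maximum distance = (39 − 0)/2 = 19.5.

location 19.5, max distance 19.5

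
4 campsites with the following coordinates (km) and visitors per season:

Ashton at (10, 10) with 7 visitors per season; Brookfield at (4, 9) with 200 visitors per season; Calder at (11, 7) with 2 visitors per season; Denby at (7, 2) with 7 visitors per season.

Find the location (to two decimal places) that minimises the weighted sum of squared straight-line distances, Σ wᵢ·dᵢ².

(4.36, 8.79)

The minimiser of Σwᵢ‖p−pᵢ‖² is the weighted centroid p* = (Σwᵢpᵢ)/(Σwᵢ).
Σwᵢ = 216.
Σwᵢxᵢ = 7·10 + 200·4 + 2·11 + 7·7 = 941.
Σwᵢyᵢ = 7·10 + 200·9 + 2·7 + 7·2 = 1898.
x* = 941/216 = 4.36, y* = 1898/216 = 8.79.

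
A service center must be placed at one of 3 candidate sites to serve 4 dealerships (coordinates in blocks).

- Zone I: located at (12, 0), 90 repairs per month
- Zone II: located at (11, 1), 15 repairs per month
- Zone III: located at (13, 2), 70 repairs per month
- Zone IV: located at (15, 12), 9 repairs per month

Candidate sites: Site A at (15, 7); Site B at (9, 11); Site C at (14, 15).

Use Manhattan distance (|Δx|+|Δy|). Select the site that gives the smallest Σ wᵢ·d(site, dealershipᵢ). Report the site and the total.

Site A, total 1585 blocks

Total weighted distance at each candidate:
  Site A (15, 7): total = 1585
  Site B (9, 11): total = 2413
  Site C (14, 15): total = 2801
Minimum is at Site A with total 1585 blocks.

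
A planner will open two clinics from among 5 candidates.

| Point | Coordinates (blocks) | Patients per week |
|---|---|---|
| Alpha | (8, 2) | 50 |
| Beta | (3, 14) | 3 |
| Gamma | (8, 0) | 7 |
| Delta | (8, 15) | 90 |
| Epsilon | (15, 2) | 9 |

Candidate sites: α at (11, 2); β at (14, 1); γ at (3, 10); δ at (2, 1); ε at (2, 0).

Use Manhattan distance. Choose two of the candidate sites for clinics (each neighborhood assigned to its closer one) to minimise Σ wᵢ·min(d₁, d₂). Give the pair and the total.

{α, γ}, total 1133

Evaluate every pair (each demand assigned to the nearer of the two):
  {α, γ}: total = 1133
  {β, γ}: total = 1329
  {γ, δ}: total = 1437
  {γ, ε}: total = 1489
  {α, β}: total = 1703
  {α, δ}: total = 1703
  {α, ε}: total = 1706
  {β, ε}: total = 2255
  {β, δ}: total = 2259
  {δ, ε}: total = 2360
Best pair: {α, γ} with total 1133.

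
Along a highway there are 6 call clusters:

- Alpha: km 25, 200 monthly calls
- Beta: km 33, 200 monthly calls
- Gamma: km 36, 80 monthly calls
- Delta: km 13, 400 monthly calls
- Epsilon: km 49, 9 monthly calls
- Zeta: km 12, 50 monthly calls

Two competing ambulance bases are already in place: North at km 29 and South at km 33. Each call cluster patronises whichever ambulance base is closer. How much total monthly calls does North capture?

650

The indifferent point is the midpoint (29+33)/2 = 31; call clusters left of it (closer to North at 29) go to North, those right go to South.
  Zeta at 12 (w=50) → North
  Delta at 13 (w=400) → North
  Alpha at 25 (w=200) → North
  Beta at 33 (w=200) → South
  Gamma at 36 (w=80) → South
  Epsilon at 49 (w=9) → South
North captures 650; South captures 289.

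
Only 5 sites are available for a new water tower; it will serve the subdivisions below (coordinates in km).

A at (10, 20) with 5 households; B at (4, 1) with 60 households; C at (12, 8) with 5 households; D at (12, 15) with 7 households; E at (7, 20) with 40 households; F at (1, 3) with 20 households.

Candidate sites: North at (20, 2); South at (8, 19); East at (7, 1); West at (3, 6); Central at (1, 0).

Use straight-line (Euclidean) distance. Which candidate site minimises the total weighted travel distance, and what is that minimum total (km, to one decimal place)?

West, total 1173.9 km

Total weighted distance at each candidate:
  North (20, 2): total = 2490.3
  South (8, 19): total = 1621.5
  East (7, 1): total = 1309.7
  West (3, 6): total = 1173.9
  Central (1, 0): total = 1392.8
Minimum is at West with total 1173.9 km.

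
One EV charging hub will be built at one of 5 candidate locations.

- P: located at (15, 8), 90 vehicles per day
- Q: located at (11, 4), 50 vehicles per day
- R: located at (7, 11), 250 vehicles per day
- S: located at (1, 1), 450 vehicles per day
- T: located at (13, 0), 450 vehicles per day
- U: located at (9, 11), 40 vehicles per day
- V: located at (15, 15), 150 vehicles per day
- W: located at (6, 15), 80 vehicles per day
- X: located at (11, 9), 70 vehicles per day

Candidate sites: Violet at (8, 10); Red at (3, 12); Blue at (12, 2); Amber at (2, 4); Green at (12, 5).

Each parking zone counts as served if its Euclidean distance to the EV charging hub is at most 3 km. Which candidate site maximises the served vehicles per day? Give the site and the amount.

Coverage radius r = 3 km; a point is covered iff (Δx)²+(Δy)² ≤ 3² = 9.
  Violet (8, 10): covers {R, U} → 290
  Red (3, 12): covers {none} → 0
  Blue (12, 2): covers {Q, T} → 500
  Amber (2, 4): covers {none} → 0
  Green (12, 5): covers {Q} → 50
Maximum coverage at Blue: 500 vehicles per day.

Blue, covering 500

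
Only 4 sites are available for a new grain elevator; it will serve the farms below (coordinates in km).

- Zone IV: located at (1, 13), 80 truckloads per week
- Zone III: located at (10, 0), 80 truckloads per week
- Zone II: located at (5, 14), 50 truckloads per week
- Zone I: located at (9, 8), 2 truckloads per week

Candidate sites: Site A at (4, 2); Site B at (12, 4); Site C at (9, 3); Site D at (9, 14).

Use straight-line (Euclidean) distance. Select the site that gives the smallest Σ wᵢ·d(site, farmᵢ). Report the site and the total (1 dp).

Site C, total 1872.7 km

Total weighted distance at each candidate:
  Site A (4, 2): total = 2035.8
  Site B (12, 4): total = 2115.1
  Site C (9, 3): total = 1872.7
  Site D (9, 14): total = 1979.8
Minimum is at Site C with total 1872.7 km.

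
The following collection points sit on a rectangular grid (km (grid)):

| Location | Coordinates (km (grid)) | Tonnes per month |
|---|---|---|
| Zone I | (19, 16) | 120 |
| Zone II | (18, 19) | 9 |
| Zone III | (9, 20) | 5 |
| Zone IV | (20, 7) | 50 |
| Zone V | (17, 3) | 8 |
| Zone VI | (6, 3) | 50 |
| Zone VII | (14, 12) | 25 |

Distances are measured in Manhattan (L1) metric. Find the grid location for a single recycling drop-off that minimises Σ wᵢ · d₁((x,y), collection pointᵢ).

(19, 16)

Manhattan distance separates: Σwᵢ(|x−xᵢ|+|y−yᵢ|) = Σwᵢ|x−xᵢ| + Σwᵢ|y−yᵢ|, so x and y are optimised independently as 1-D weighted medians.
Total weight W = 267; half = 133.5.
x-coordinate, sorted with cumulative weight:
  x=6 (Zone VI, w=50) cum 50
  x=9 (Zone III, w=5) cum 55
  x=14 (Zone VII, w=25) cum 80
  x=17 (Zone V, w=8) cum 88
  x=18 (Zone II, w=9) cum 97
  x=19 (Zone I, w=120) cum 217  ← median
  x=20 (Zone IV, w=50) cum 267
⇒ x* = 19
y-coordinate, sorted with cumulative weight:
  y=3 (Zone V, w=8) cum 8
  y=3 (Zone VI, w=50) cum 58
  y=7 (Zone IV, w=50) cum 108
  y=12 (Zone VII, w=25) cum 133
  y=16 (Zone I, w=120) cum 253  ← median
  y=19 (Zone II, w=9) cum 262
  y=20 (Zone III, w=5) cum 267
⇒ y* = 16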